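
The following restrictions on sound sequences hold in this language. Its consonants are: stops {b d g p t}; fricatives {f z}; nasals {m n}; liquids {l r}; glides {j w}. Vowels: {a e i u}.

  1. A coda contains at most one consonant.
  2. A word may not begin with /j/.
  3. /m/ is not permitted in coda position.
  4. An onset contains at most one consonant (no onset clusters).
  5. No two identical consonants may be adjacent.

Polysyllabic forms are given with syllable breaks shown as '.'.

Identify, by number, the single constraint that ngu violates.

ngu: syllable 1 onset /ng/ has 2 consonants (> 1).
This is a violation of constraint 4: "An onset contains at most one consonant (no onset clusters)."
The remaining constraints (1, 2, 3, 5) are satisfied.

4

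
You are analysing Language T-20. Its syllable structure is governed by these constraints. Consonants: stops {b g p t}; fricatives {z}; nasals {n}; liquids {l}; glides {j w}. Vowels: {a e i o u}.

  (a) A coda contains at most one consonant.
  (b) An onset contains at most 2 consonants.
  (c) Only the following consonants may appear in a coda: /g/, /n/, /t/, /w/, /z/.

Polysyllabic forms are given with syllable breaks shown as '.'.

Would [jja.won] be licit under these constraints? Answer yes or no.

yes

[jja.won] — σ1 onset /jj/ (2C), coda /∅/ ok; σ2 onset /w/, coda /n/ ok → licit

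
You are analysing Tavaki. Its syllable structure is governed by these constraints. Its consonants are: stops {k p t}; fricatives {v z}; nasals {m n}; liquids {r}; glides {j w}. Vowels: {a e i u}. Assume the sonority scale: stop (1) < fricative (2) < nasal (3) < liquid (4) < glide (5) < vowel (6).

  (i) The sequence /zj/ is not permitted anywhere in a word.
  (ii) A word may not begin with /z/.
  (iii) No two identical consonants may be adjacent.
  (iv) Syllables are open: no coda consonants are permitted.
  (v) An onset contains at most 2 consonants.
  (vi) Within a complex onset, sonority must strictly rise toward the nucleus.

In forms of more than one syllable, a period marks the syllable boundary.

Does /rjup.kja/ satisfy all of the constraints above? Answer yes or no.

no

/rjup.kja/ — violates constraint (iv): syllable 1 coda /p/ has 1 consonant (> 0) → illicit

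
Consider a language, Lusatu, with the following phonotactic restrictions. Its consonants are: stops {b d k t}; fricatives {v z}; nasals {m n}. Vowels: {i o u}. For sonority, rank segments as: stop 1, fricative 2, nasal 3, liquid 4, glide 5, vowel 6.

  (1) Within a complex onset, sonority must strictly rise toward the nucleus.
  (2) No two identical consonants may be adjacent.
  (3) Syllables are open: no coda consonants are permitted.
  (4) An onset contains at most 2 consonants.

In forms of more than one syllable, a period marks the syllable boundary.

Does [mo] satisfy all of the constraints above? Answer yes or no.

[mo] — σ1 onset /m/, coda /∅/ ok → licit

yes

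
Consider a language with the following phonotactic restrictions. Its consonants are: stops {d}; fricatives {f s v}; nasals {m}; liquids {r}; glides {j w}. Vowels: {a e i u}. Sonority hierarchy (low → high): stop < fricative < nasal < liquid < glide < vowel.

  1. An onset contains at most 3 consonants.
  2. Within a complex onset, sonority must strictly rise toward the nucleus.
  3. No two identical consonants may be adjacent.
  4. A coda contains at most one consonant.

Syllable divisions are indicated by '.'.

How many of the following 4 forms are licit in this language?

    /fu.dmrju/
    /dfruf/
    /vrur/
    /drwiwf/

2

/fu.dmrju/ — violates constraint 1: syllable 2 onset /dmrj/ has 4 consonants (> 3) → illicit
/dfruf/ — σ1 onset /dfr/ (1→2→4 rises), coda /f/ ok → licit
/vrur/ — σ1 onset /vr/ (2→4 rises), coda /r/ ok → licit
/drwiwf/ — violates constraint 4: syllable 1 coda /wf/ has 2 consonants (> 1) → illicit
Licit: /dfruf/, /vrur/ → 2.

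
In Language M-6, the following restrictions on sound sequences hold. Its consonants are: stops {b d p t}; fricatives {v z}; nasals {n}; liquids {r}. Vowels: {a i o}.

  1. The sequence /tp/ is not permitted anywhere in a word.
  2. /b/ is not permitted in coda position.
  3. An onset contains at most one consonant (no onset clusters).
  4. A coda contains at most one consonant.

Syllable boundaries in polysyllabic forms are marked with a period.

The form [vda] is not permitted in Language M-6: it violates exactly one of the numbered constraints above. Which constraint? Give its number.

[vda]: syllable 1 onset /vd/ has 2 consonants (> 1).
This is a violation of constraint 3: "An onset contains at most one consonant (no onset clusters)."
The remaining constraints (1, 2, 4) are satisfied.

3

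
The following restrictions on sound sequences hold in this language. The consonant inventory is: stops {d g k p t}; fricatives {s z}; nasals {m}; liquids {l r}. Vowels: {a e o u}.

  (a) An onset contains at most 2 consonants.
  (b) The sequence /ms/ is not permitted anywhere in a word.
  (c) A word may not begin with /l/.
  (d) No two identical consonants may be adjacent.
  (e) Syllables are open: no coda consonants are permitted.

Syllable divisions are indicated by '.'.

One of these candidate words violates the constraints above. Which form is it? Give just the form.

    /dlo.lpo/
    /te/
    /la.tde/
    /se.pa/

/la.tde/

/dlo.lpo/ — σ1 onset /dl/ (2C), coda /∅/ ok; σ2 onset /lp/ (2C), coda /∅/ ok → licit
/te/ — σ1 onset /t/, coda /∅/ ok → licit
/la.tde/ — violates constraint (c): word begins with /l/ → illicit
/se.pa/ — σ1 onset /s/, coda /∅/ ok; σ2 onset /p/, coda /∅/ ok → licit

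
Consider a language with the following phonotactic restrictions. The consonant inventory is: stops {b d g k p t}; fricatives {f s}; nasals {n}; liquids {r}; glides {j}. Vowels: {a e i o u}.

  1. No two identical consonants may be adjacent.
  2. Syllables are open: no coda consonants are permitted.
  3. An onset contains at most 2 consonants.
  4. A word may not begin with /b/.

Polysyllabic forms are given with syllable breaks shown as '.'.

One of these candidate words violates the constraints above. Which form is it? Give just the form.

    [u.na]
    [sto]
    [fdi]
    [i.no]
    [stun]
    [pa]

[u.na] — σ1 onset /∅/, coda /∅/ ok; σ2 onset /n/, coda /∅/ ok → well-formed
[sto] — σ1 onset /st/ (2C), coda /∅/ ok → well-formed
[fdi] — σ1 onset /fd/ (2C), coda /∅/ ok → well-formed
[i.no] — σ1 onset /∅/, coda /∅/ ok; σ2 onset /n/, coda /∅/ ok → well-formed
[stun] — violates constraint 2: syllable 1 coda /n/ has 1 consonant (> 0) → ill-formed
[pa] — σ1 onset /p/, coda /∅/ ok → well-formed

[stun]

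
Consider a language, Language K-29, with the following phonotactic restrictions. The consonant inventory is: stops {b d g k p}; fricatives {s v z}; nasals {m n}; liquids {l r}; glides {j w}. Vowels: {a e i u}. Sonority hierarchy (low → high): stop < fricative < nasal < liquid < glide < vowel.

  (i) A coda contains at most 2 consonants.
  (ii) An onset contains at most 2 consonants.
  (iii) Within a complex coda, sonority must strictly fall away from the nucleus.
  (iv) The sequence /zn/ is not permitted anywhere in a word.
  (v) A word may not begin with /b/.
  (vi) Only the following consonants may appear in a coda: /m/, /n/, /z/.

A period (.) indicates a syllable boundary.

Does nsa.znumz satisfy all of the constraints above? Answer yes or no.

no

nsa.znumz — violates constraint (iv): contains banned sequence /zn/ → not permitted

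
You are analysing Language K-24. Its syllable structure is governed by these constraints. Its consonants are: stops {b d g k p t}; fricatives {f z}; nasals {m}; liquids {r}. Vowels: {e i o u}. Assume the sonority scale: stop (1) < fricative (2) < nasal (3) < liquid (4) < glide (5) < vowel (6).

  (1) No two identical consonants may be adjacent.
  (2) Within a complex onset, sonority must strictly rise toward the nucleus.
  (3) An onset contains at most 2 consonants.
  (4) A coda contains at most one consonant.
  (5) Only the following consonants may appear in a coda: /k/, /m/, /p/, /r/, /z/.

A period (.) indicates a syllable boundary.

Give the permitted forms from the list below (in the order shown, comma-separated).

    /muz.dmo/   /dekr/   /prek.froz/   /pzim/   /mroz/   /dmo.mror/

/muz.dmo/, /prek.froz/, /pzim/, /mroz/, /dmo.mror/

/muz.dmo/ — σ1 onset /m/, coda /z/ ok; σ2 onset /dm/ (1→3 rises), coda /∅/ ok → permitted
/dekr/ — violates constraint 4: syllable 1 coda /kr/ has 2 consonants (> 1) → not permitted
/prek.froz/ — σ1 onset /pr/ (1→4 rises), coda /k/ ok; σ2 onset /fr/ (2→4 rises), coda /z/ ok → permitted
/pzim/ — σ1 onset /pz/ (1→2 rises), coda /m/ ok → permitted
/mroz/ — σ1 onset /mr/ (3→4 rises), coda /z/ ok → permitted
/dmo.mror/ — σ1 onset /dm/ (1→3 rises), coda /∅/ ok; σ2 onset /mr/ (3→4 rises), coda /r/ ok → permitted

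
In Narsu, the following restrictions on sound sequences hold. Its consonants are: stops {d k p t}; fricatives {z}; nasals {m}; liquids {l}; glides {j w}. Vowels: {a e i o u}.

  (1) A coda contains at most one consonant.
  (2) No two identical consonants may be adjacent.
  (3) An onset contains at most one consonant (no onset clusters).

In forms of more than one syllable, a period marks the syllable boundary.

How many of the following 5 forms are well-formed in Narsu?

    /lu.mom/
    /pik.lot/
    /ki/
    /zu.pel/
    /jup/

5

/lu.mom/ — σ1 onset /l/, coda /∅/ ok; σ2 onset /m/, coda /m/ ok → well-formed
/pik.lot/ — σ1 onset /p/, coda /k/ ok; σ2 onset /l/, coda /t/ ok → well-formed
/ki/ — σ1 onset /k/, coda /∅/ ok → well-formed
/zu.pel/ — σ1 onset /z/, coda /∅/ ok; σ2 onset /p/, coda /l/ ok → well-formed
/jup/ — σ1 onset /j/, coda /p/ ok → well-formed
Well-formed: /lu.mom/, /pik.lot/, /ki/, /zu.pel/, /jup/ → 5.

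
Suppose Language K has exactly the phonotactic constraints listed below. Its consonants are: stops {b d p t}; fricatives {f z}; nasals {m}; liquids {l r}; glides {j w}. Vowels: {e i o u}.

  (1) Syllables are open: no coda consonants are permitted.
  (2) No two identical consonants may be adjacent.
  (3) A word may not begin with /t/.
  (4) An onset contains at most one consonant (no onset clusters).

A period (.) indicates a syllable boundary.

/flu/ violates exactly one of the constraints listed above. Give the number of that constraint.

/flu/: syllable 1 onset /fl/ has 2 consonants (> 1).
This is a violation of constraint 4: "An onset contains at most one consonant (no onset clusters)."
The remaining constraints (1, 2, 3) are satisfied.

4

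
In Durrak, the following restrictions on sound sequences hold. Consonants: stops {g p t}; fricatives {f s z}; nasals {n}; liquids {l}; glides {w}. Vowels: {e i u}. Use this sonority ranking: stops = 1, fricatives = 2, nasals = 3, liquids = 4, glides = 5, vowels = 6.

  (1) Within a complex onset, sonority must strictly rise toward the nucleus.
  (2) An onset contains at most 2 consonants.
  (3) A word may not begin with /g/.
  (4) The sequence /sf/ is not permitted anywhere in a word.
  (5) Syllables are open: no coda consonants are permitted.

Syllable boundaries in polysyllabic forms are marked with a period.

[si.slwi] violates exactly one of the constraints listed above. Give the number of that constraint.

[si.slwi]: syllable 2 onset /slw/ has 3 consonants (> 2).
This is a violation of constraint 2: "An onset contains at most 2 consonants."
The remaining constraints (1, 3, 4, 5) are satisfied.

2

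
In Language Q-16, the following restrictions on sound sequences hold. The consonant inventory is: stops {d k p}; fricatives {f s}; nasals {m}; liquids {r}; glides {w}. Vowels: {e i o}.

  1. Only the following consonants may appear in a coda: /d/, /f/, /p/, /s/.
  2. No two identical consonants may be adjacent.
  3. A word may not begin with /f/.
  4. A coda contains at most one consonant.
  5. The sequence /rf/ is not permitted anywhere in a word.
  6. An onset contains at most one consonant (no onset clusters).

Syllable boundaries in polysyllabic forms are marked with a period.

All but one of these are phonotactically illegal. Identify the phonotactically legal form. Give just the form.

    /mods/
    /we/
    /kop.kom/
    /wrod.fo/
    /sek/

/we/

/mods/ — violates constraint 4: syllable 1 coda /ds/ has 2 consonants (> 1) → phonotactically illegal
/we/ — σ1 onset /w/, coda /∅/ ok → phonotactically legal
/kop.kom/ — violates constraint 1: syllable 2 coda contains /m/, which is not a licensed coda consonant → phonotactically illegal
/wrod.fo/ — violates constraint 6: syllable 1 onset /wr/ has 2 consonants (> 1) → phonotactically illegal
/sek/ — violates constraint 1: syllable 1 coda contains /k/, which is not a licensed coda consonant → phonotactically illegal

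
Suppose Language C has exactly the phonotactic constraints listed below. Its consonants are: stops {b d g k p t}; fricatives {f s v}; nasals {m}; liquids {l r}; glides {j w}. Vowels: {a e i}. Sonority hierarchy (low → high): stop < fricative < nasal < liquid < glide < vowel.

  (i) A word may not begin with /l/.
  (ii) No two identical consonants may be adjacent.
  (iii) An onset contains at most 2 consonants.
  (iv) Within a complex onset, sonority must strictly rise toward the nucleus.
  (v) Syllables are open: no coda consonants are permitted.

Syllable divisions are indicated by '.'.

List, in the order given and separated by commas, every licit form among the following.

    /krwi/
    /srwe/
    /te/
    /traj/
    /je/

/krwi/ — violates constraint (iii): syllable 1 onset /krw/ has 3 consonants (> 2) → illicit
/srwe/ — violates constraint (iii): syllable 1 onset /srw/ has 3 consonants (> 2) → illicit
/te/ — σ1 onset /t/, coda /∅/ ok → licit
/traj/ — violates constraint (v): syllable 1 coda /j/ has 1 consonant (> 0) → illicit
/je/ — σ1 onset /j/, coda /∅/ ok → licit

/te/, /je/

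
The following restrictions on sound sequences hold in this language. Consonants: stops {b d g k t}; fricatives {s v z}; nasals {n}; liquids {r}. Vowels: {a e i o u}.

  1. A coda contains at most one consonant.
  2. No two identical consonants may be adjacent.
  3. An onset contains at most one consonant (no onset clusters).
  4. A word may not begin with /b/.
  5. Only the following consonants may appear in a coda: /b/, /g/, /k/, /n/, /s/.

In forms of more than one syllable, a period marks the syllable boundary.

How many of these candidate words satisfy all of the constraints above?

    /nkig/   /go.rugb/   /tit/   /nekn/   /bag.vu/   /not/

0

/nkig/ — violates constraint 3: syllable 1 onset /nk/ has 2 consonants (> 1) → illicit
/go.rugb/ — violates constraint 1: syllable 2 coda /gb/ has 2 consonants (> 1) → illicit
/tit/ — violates constraint 5: syllable 1 coda contains /t/, which is not a licensed coda consonant → illicit
/nekn/ — violates constraint 1: syllable 1 coda /kn/ has 2 consonants (> 1) → illicit
/bag.vu/ — violates constraint 4: word begins with /b/ → illicit
/not/ — violates constraint 5: syllable 1 coda contains /t/, which is not a licensed coda consonant → illicit
No form is licit → 0.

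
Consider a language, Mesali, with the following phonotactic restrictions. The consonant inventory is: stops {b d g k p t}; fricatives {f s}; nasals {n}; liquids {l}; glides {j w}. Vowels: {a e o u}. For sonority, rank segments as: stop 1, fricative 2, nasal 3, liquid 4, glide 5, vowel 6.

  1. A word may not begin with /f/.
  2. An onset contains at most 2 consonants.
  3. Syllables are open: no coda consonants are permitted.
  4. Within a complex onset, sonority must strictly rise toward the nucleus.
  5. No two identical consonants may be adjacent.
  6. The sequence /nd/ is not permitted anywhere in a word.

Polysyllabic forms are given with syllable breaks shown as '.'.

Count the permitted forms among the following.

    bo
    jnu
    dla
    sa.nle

3

bo — σ1 onset /b/, coda /∅/ ok → permitted
jnu — violates constraint 4: syllable 1 onset /jn/: /j/ (glide, 5) → /n/ (nasal, 3) does not rise → not permitted
dla — σ1 onset /dl/ (1→4 rises), coda /∅/ ok → permitted
sa.nle — σ1 onset /s/, coda /∅/ ok; σ2 onset /nl/ (3→4 rises), coda /∅/ ok → permitted
Permitted: bo, dla, sa.nle → 3.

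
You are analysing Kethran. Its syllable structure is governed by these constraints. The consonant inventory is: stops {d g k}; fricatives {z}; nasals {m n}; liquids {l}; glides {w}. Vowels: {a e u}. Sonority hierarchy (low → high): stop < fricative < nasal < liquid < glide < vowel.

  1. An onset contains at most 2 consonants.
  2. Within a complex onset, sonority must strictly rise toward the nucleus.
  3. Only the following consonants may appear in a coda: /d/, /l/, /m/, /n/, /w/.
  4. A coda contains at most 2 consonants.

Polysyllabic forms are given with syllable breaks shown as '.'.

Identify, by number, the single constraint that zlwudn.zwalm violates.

zlwudn.zwalm: syllable 1 onset /zlw/ has 3 consonants (> 2).
This is a violation of constraint 1: "An onset contains at most 2 consonants."
The remaining constraints (2, 3, 4) are satisfied.

1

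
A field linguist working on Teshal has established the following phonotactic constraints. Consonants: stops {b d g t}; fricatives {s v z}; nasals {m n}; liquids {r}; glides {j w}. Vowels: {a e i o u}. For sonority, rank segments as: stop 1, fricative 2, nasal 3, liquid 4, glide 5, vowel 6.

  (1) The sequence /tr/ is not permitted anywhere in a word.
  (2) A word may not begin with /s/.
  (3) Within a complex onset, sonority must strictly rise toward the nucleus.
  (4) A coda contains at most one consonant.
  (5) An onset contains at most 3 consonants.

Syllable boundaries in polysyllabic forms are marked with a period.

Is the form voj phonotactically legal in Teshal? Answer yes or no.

yes

voj — σ1 onset /v/, coda /j/ ok → phonotactically legal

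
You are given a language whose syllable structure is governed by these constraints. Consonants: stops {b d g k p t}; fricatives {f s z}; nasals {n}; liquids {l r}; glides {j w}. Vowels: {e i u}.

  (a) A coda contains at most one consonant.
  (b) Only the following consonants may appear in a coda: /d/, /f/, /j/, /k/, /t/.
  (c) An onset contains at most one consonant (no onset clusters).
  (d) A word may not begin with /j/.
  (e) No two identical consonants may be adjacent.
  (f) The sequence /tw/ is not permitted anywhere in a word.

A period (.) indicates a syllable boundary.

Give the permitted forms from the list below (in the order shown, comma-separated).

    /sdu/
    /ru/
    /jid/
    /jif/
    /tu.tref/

/ru/

/sdu/ — violates constraint (c): syllable 1 onset /sd/ has 2 consonants (> 1) → not permitted
/ru/ — σ1 onset /r/, coda /∅/ ok → permitted
/jid/ — violates constraint (d): word begins with /j/ → not permitted
/jif/ — violates constraint (d): word begins with /j/ → not permitted
/tu.tref/ — violates constraint (c): syllable 2 onset /tr/ has 2 consonants (> 1) → not permitted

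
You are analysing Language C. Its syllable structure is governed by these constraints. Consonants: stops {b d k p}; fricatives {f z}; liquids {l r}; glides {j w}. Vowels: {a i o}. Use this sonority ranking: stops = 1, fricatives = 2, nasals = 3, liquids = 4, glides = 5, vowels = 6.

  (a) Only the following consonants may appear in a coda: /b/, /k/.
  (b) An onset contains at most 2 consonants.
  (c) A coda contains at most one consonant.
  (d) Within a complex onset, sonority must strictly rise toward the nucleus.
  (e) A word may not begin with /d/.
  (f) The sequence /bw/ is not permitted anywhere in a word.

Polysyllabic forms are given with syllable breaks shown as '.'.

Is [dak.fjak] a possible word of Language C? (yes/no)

[dak.fjak] — violates constraint (e): word begins with /d/ → not permitted

no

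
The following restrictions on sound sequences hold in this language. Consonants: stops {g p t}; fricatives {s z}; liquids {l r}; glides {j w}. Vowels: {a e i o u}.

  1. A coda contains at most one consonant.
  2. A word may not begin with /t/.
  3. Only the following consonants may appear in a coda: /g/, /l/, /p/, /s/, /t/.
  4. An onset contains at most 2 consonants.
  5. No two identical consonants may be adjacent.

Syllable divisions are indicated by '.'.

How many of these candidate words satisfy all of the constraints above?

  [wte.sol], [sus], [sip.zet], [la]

[wte.sol] — σ1 onset /wt/ (2C), coda /∅/ ok; σ2 onset /s/, coda /l/ ok → well-formed
[sus] — σ1 onset /s/, coda /s/ ok → well-formed
[sip.zet] — σ1 onset /s/, coda /p/ ok; σ2 onset /z/, coda /t/ ok → well-formed
[la] — σ1 onset /l/, coda /∅/ ok → well-formed
Well-formed: [wte.sol], [sus], [sip.zet], [la] → 4.

4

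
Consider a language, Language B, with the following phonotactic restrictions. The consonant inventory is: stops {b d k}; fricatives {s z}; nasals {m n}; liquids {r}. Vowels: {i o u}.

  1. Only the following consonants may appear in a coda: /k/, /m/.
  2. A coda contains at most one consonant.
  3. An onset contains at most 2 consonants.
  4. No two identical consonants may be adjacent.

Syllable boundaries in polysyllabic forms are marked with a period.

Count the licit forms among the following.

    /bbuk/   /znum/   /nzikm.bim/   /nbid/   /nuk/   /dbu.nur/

2

/bbuk/ — violates constraint 4: adjacent identical consonants /bb/ → illicit
/znum/ — σ1 onset /zn/ (2C), coda /m/ ok → licit
/nzikm.bim/ — violates constraint 2: syllable 1 coda /km/ has 2 consonants (> 1) → illicit
/nbid/ — violates constraint 1: syllable 1 coda contains /d/, which is not a licensed coda consonant → illicit
/nuk/ — σ1 onset /n/, coda /k/ ok → licit
/dbu.nur/ — violates constraint 1: syllable 2 coda contains /r/, which is not a licensed coda consonant → illicit
Licit: /znum/, /nuk/ → 2.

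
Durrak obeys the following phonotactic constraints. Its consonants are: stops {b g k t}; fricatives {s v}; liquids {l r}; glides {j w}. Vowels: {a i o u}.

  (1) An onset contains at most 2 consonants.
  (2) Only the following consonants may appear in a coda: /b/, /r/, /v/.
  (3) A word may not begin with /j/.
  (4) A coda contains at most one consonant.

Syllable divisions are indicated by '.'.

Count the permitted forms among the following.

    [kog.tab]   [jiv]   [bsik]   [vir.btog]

0

[kog.tab] — violates constraint 2: syllable 1 coda contains /g/, which is not a licensed coda consonant → not permitted
[jiv] — violates constraint 3: word begins with /j/ → not permitted
[bsik] — violates constraint 2: syllable 1 coda contains /k/, which is not a licensed coda consonant → not permitted
[vir.btog] — violates constraint 2: syllable 2 coda contains /g/, which is not a licensed coda consonant → not permitted
No form is permitted → 0.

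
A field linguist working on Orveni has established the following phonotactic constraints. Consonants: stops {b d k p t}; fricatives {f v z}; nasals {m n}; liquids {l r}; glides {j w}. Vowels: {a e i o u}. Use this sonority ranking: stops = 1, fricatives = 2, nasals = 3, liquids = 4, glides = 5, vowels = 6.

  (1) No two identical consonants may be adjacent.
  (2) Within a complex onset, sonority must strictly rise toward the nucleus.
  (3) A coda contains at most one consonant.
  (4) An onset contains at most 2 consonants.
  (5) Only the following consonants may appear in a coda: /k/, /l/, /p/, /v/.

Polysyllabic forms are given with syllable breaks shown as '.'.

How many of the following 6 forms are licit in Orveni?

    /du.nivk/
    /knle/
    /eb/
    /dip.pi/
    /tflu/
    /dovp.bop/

0

/du.nivk/ — violates constraint 3: syllable 2 coda /vk/ has 2 consonants (> 1) → illicit
/knle/ — violates constraint 4: syllable 1 onset /knl/ has 3 consonants (> 2) → illicit
/eb/ — violates constraint 5: syllable 1 coda contains /b/, which is not a licensed coda consonant → illicit
/dip.pi/ — violates constraint 1: adjacent identical consonants /pp/ → illicit
/tflu/ — violates constraint 4: syllable 1 onset /tfl/ has 3 consonants (> 2) → illicit
/dovp.bop/ — violates constraint 3: syllable 1 coda /vp/ has 2 consonants (> 1) → illicit
No form is licit → 0.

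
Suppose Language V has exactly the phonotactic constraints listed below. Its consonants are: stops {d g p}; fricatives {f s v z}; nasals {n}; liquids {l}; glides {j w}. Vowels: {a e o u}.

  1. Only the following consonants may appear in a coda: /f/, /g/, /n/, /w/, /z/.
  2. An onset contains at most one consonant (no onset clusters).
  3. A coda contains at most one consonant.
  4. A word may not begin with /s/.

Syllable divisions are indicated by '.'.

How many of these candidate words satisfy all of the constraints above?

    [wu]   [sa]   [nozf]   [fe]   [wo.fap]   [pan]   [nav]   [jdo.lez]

[wu] — σ1 onset /w/, coda /∅/ ok → phonotactically legal
[sa] — violates constraint 4: word begins with /s/ → phonotactically illegal
[nozf] — violates constraint 3: syllable 1 coda /zf/ has 2 consonants (> 1) → phonotactically illegal
[fe] — σ1 onset /f/, coda /∅/ ok → phonotactically legal
[wo.fap] — violates constraint 1: syllable 2 coda contains /p/, which is not a licensed coda consonant → phonotactically illegal
[pan] — σ1 onset /p/, coda /n/ ok → phonotactically legal
[nav] — violates constraint 1: syllable 1 coda contains /v/, which is not a licensed coda consonant → phonotactically illegal
[jdo.lez] — violates constraint 2: syllable 1 onset /jd/ has 2 consonants (> 1) → phonotactically illegal
Phonotactically legal: [wu], [fe], [pan] → 3.

3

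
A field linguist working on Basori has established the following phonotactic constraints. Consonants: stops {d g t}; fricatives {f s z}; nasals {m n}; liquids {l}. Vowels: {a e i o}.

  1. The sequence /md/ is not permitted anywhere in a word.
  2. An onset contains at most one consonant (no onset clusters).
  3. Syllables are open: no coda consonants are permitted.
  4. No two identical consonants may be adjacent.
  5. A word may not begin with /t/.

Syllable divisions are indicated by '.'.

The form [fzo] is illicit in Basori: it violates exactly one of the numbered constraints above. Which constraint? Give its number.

[fzo]: syllable 1 onset /fz/ has 2 consonants (> 1).
This is a violation of constraint 2: "An onset contains at most one consonant (no onset clusters)."
The remaining constraints (1, 3, 4, 5) are satisfied.

2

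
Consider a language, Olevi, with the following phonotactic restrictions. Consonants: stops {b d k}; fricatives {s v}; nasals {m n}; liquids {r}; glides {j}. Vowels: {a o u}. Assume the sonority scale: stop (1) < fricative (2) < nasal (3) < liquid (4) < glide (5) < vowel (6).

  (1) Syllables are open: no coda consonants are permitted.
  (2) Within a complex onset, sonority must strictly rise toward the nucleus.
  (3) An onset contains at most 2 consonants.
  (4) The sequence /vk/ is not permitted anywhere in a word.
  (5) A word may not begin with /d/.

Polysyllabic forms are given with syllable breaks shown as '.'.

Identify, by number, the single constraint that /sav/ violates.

/sav/: syllable 1 coda /v/ has 1 consonant (> 0).
This is a violation of constraint 1: "Syllables are open: no coda consonants are permitted."
The remaining constraints (2, 3, 4, 5) are satisfied.

1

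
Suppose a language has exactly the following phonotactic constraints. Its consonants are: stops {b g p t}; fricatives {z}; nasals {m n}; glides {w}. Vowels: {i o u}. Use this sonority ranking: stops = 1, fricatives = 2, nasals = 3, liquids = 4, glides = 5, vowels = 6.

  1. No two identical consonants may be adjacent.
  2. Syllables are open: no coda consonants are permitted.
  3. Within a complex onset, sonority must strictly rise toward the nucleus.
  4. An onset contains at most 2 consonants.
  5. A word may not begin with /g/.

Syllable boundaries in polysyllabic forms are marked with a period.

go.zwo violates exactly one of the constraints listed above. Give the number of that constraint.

go.zwo: word begins with /g/.
This is a violation of constraint 5: "A word may not begin with /g/."
The remaining constraints (1, 2, 3, 4) are satisfied.

5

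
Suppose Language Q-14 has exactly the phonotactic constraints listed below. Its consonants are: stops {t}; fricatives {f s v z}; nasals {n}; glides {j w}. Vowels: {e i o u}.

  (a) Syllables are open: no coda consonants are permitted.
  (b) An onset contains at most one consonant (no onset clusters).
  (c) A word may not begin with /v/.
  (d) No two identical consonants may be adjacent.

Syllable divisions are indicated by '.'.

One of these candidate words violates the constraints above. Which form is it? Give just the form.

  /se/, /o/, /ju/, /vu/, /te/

/vu/

/se/ — σ1 onset /s/, coda /∅/ ok → licit
/o/ — σ1 onset /∅/, coda /∅/ ok → licit
/ju/ — σ1 onset /j/, coda /∅/ ok → licit
/vu/ — violates constraint (c): word begins with /v/ → illicit
/te/ — σ1 onset /t/, coda /∅/ ok → licit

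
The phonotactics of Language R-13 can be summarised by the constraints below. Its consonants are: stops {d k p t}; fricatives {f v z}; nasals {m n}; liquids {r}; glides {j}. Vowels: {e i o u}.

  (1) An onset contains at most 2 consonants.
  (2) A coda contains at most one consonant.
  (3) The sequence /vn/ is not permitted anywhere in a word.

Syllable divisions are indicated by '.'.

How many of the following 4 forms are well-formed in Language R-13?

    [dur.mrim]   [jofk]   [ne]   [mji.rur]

[dur.mrim] — σ1 onset /d/, coda /r/ ok; σ2 onset /mr/ (2C), coda /m/ ok → well-formed
[jofk] — violates constraint 2: syllable 1 coda /fk/ has 2 consonants (> 1) → ill-formed
[ne] — σ1 onset /n/, coda /∅/ ok → well-formed
[mji.rur] — σ1 onset /mj/ (2C), coda /∅/ ok; σ2 onset /r/, coda /r/ ok → well-formed
Well-formed: [dur.mrim], [ne], [mji.rur] → 3.

3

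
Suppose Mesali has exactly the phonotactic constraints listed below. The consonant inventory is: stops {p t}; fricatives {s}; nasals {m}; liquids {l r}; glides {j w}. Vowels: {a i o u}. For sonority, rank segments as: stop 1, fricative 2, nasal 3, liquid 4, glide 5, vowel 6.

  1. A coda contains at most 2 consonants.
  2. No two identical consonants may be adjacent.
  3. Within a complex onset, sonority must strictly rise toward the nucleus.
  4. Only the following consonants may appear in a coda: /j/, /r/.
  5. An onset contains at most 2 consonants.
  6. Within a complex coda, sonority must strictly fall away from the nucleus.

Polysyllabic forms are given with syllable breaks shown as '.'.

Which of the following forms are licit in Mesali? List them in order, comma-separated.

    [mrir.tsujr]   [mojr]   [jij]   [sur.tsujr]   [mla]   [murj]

[mrir.tsujr] — σ1 onset /mr/ (3→4 rises), coda /r/ ok; σ2 onset /ts/ (1→2 rises), coda /jr/ (5→4 falls) ok → licit
[mojr] — σ1 onset /m/, coda /jr/ (5→4 falls) ok → licit
[jij] — σ1 onset /j/, coda /j/ ok → licit
[sur.tsujr] — σ1 onset /s/, coda /r/ ok; σ2 onset /ts/ (1→2 rises), coda /jr/ (5→4 falls) ok → licit
[mla] — σ1 onset /ml/ (3→4 rises), coda /∅/ ok → licit
[murj] — violates constraint 6: syllable 1 coda /rj/: /r/ (liquid, 4) → /j/ (glide, 5) does not fall → illicit

[mrir.tsujr], [mojr], [jij], [sur.tsujr], [mla]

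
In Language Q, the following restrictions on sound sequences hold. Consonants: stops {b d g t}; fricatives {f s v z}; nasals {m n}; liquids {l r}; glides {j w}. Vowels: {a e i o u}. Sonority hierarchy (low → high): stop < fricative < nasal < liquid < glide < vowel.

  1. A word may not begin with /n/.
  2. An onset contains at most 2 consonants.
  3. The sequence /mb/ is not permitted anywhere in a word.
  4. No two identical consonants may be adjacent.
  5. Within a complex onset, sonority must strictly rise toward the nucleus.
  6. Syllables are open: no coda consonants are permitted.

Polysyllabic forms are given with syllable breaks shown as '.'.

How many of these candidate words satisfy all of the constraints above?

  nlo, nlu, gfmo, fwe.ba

nlo — violates constraint 1: word begins with /n/ → phonotactically illegal
nlu — violates constraint 1: word begins with /n/ → phonotactically illegal
gfmo — violates constraint 2: syllable 1 onset /gfm/ has 3 consonants (> 2) → phonotactically illegal
fwe.ba — σ1 onset /fw/ (2→5 rises), coda /∅/ ok; σ2 onset /b/, coda /∅/ ok → phonotactically legal
Phonotactically legal: fwe.ba → 1.

1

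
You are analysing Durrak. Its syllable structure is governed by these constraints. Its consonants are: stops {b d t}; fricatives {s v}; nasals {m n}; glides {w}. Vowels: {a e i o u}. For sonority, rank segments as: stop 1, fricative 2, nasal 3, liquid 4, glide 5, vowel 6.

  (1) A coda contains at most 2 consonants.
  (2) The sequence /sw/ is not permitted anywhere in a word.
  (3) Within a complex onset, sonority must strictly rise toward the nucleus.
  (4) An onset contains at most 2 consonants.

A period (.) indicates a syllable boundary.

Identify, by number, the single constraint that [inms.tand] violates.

1

[inms.tand]: syllable 1 coda /nms/ has 3 consonants (> 2).
This is a violation of constraint 1: "A coda contains at most 2 consonants."
The remaining constraints (2, 3, 4) are satisfied.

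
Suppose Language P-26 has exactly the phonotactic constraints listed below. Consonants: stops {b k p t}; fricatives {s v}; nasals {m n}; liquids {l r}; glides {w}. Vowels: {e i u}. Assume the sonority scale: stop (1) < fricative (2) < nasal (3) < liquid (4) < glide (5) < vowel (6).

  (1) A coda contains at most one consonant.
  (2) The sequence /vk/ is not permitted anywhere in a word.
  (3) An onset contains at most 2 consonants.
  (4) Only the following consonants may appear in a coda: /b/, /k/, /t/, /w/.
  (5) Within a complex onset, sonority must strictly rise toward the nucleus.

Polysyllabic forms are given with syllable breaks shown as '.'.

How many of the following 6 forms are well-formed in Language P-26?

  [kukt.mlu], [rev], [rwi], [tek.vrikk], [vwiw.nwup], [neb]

[kukt.mlu] — violates constraint 1: syllable 1 coda /kt/ has 2 consonants (> 1) → ill-formed
[rev] — violates constraint 4: syllable 1 coda contains /v/, which is not a licensed coda consonant → ill-formed
[rwi] — σ1 onset /rw/ (4→5 rises), coda /∅/ ok → well-formed
[tek.vrikk] — violates constraint 1: syllable 2 coda /kk/ has 2 consonants (> 1) → ill-formed
[vwiw.nwup] — violates constraint 4: syllable 2 coda contains /p/, which is not a licensed coda consonant → ill-formed
[neb] — σ1 onset /n/, coda /b/ ok → well-formed
Well-formed: [rwi], [neb] → 2.

2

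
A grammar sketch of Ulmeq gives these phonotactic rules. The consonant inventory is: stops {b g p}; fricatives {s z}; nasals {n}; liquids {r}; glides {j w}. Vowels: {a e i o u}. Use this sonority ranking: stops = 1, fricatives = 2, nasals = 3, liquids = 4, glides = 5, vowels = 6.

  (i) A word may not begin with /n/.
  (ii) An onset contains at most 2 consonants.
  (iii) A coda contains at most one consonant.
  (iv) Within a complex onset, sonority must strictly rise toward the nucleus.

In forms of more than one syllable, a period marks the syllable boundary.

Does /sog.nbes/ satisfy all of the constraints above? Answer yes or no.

no

/sog.nbes/ — violates constraint (iv): syllable 2 onset /nb/: /n/ (nasal, 3) → /b/ (stop, 1) does not rise → not permitted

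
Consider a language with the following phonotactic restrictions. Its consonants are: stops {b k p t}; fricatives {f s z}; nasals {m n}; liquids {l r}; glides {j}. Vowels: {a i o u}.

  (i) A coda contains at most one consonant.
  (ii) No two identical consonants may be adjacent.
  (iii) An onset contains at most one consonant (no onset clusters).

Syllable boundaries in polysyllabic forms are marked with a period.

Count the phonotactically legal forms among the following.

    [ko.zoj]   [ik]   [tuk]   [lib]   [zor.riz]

4

[ko.zoj] — σ1 onset /k/, coda /∅/ ok; σ2 onset /z/, coda /j/ ok → phonotactically legal
[ik] — σ1 onset /∅/, coda /k/ ok → phonotactically legal
[tuk] — σ1 onset /t/, coda /k/ ok → phonotactically legal
[lib] — σ1 onset /l/, coda /b/ ok → phonotactically legal
[zor.riz] — violates constraint (ii): adjacent identical consonants /rr/ → phonotactically illegal
Phonotactically legal: [ko.zoj], [ik], [tuk], [lib] → 4.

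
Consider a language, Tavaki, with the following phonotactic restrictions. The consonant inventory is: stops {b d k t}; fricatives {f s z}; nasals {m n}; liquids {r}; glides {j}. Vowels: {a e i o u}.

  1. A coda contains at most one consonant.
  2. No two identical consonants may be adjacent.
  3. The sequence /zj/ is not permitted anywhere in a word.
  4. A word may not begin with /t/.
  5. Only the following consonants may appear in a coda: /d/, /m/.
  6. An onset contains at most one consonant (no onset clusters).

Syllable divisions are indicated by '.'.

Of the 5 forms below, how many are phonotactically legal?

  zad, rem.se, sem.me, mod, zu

4

zad — σ1 onset /z/, coda /d/ ok → phonotactically legal
rem.se — σ1 onset /r/, coda /m/ ok; σ2 onset /s/, coda /∅/ ok → phonotactically legal
sem.me — violates constraint 2: adjacent identical consonants /mm/ → phonotactically illegal
mod — σ1 onset /m/, coda /d/ ok → phonotactically legal
zu — σ1 onset /z/, coda /∅/ ok → phonotactically legal
Phonotactically legal: zad, rem.se, mod, zu → 4.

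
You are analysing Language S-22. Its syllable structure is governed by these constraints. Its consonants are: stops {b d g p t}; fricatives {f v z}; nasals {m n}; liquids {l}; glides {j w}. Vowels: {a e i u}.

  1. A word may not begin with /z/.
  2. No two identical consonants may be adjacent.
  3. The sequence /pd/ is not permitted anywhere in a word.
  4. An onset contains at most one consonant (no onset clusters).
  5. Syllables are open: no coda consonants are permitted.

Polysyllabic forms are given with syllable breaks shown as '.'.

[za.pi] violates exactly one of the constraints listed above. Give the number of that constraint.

1

[za.pi]: word begins with /z/.
This is a violation of constraint 1: "A word may not begin with /z/."
The remaining constraints (2, 3, 4, 5) are satisfied.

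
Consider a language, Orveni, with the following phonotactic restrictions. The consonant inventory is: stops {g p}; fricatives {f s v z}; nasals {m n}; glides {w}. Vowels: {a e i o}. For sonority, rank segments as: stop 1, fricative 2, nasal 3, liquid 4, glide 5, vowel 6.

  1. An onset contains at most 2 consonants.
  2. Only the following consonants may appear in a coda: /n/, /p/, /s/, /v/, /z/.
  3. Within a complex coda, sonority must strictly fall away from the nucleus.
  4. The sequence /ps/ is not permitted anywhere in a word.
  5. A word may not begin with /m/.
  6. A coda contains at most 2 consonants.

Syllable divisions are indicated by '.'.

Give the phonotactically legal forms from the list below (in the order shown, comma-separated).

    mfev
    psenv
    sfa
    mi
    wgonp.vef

mfev — violates constraint 5: word begins with /m/ → phonotactically illegal
psenv — violates constraint 4: contains banned sequence /ps/ → phonotactically illegal
sfa — σ1 onset /sf/ (2C), coda /∅/ ok → phonotactically legal
mi — violates constraint 5: word begins with /m/ → phonotactically illegal
wgonp.vef — violates constraint 2: syllable 2 coda contains /f/, which is not a licensed coda consonant → phonotactically illegal

sfa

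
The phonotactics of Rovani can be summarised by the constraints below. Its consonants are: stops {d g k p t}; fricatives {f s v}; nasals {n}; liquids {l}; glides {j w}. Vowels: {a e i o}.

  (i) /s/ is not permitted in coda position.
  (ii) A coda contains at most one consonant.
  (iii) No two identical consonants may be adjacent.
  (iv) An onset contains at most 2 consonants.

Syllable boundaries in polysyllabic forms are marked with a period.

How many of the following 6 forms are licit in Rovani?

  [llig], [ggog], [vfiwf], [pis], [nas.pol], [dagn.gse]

[llig] — violates constraint (iii): adjacent identical consonants /ll/ → illicit
[ggog] — violates constraint (iii): adjacent identical consonants /gg/ → illicit
[vfiwf] — violates constraint (ii): syllable 1 coda /wf/ has 2 consonants (> 1) → illicit
[pis] — violates constraint (i): syllable 1 coda contains /s/ → illicit
[nas.pol] — violates constraint (i): syllable 1 coda contains /s/ → illicit
[dagn.gse] — violates constraint (ii): syllable 1 coda /gn/ has 2 consonants (> 1) → illicit
No form is licit → 0.

0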